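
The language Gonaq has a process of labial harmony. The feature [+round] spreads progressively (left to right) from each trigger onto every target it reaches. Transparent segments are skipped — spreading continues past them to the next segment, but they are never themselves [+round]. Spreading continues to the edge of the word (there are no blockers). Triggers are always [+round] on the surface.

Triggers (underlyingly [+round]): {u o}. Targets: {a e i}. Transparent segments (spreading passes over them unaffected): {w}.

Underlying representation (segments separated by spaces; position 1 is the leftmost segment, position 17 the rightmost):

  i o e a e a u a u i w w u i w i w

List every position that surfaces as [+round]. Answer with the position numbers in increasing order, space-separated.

From /o/ at 2 rightward: 3 /e/ → [+round]; 4 /a/ → [+round]; 5 /e/ → [+round]; 6 /a/ → [+round]; 7 /u/ is itself a trigger — this domain ends here.
From /u/ at 7 rightward: 8 /a/ → [+round]; 9 /u/ is itself a trigger — this domain ends here.
From /u/ at 9 rightward: 10 /i/ → [+round]; 11 /w/ transparent; 12 /w/ transparent; 13 /u/ is itself a trigger — this domain ends here.
From /u/ at 13 rightward: 14 /i/ → [+round]; 15 /w/ transparent; 16 /i/ → [+round]; 17 /w/ transparent; word edge.
Target with no active source: position 1 stays [-round].

2 3 4 5 6 7 8 9 10 13 14 16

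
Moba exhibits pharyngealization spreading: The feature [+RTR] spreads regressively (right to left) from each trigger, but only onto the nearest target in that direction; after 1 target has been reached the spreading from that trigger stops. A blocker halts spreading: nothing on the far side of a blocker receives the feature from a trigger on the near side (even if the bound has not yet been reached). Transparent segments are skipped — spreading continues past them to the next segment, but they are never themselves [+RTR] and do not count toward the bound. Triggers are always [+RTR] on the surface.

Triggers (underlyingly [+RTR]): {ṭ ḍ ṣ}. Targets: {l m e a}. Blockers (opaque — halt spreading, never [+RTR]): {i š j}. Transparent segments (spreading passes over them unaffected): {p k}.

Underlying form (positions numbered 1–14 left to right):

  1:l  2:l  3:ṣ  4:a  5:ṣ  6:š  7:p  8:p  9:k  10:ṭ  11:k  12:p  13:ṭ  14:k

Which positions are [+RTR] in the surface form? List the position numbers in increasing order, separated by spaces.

From /ṣ/ at 3 leftward: 2 /l/ → [+RTR]; bound reached.
From /ṣ/ at 5 leftward: 4 /a/ → [+RTR]; bound reached.
From /ṭ/ at 10 leftward: 9 /k/ transparent; 8 /p/ transparent; 7 /p/ transparent; 6 /š/ blocks.
From /ṭ/ at 13 leftward: 12 /p/ transparent; 11 /k/ transparent; 10 /ṭ/ is itself a trigger — this domain ends here.
Target with no active source: position 1 stays [-emphatic].

2 3 4 5 10 13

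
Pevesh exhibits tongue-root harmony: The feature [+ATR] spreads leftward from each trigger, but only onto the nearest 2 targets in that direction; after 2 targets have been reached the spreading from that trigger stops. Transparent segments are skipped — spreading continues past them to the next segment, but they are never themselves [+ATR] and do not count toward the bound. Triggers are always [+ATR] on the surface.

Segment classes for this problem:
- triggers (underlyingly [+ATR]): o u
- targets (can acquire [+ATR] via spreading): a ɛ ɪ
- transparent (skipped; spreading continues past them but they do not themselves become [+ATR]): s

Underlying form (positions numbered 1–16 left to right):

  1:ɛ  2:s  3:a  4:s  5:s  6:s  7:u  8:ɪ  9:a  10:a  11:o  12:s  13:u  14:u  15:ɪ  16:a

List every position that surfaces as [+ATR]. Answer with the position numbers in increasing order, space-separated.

1 3 7 9 10 11 13 14

From /u/ at 7 leftward: 6 /s/ transparent; 5 /s/ transparent; 4 /s/ transparent; 3 /a/ → [+ATR]; 2 /s/ transparent; 1 /ɛ/ → [+ATR]; bound reached.
From /o/ at 11 leftward: 10 /a/ → [+ATR]; 9 /a/ → [+ATR]; bound reached.
From /u/ at 13 leftward: 12 /s/ transparent; 11 /o/ is itself a trigger — this domain ends here.
From /u/ at 14 leftward: 13 /u/ is itself a trigger — this domain ends here.
Targets with no active source: positions 8 15 16 stay [-ATR].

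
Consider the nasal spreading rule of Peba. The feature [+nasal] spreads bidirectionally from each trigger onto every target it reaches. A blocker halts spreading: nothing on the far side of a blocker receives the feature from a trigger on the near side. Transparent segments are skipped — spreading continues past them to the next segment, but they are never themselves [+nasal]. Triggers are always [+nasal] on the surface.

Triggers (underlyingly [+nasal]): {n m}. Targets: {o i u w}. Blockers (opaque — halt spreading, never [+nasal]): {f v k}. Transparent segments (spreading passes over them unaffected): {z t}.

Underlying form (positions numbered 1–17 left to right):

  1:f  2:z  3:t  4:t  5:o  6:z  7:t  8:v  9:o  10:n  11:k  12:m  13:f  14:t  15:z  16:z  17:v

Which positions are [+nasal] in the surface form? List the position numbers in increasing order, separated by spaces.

9 10 12

From /n/ at 10 rightward: 11 /k/ blocks.
From /n/ at 10 leftward: 9 /o/ → [+nasal]; 8 /v/ blocks.
From /m/ at 12 rightward: 13 /f/ blocks.
From /m/ at 12 leftward: 11 /k/ blocks.
Target with no active source: position 5 stays [-nasal].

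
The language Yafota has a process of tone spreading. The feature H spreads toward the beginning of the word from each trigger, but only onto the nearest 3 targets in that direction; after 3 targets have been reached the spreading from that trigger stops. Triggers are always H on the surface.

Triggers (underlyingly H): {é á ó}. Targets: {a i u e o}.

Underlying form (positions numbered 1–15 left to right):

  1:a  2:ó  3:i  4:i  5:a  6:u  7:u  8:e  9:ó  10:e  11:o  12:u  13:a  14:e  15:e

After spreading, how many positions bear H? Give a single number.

6

From /ó/ at 2 leftward: 1 /a/ → H; word edge.
From /ó/ at 9 leftward: 8 /e/ → H; 7 /u/ → H; 6 /u/ → H; bound reached.
Targets with no active source: positions 3 4 5 10 11 12 13 14 15 stay [-high tone].
H positions on the surface: 1 2 6 7 8 9.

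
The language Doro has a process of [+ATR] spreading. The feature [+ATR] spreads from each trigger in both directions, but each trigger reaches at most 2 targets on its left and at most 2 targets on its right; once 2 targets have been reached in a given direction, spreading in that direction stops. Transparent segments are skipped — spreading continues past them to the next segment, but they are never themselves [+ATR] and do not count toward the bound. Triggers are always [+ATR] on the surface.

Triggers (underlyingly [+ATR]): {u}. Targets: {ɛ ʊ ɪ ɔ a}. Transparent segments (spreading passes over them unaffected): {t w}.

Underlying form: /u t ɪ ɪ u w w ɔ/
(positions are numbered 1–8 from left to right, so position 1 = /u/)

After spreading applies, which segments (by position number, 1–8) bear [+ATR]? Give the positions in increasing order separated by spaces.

1 3 4 5 8

From /u/ at 1 rightward: 2 /t/ transparent; 3 /ɪ/ → [+ATR]; 4 /ɪ/ → [+ATR]; bound reached.
From /u/ at 1 leftward: word edge.
From /u/ at 5 rightward: 6 /w/ transparent; 7 /w/ transparent; 8 /ɔ/ → [+ATR]; word edge.
From /u/ at 5 leftward: 4 /ɪ/ → [+ATR]; 3 /ɪ/ → [+ATR]; bound reached.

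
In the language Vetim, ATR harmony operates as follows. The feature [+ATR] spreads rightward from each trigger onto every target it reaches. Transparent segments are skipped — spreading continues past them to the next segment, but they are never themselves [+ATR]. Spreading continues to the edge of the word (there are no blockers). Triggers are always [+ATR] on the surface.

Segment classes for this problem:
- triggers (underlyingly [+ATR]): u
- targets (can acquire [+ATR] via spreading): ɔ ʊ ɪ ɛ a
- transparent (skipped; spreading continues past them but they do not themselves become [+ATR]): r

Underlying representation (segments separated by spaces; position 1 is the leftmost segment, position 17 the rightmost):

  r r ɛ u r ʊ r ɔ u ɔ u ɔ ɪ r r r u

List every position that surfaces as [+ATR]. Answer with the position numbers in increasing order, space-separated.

4 6 8 9 10 11 12 13 17

From /u/ at 4 rightward: 5 /r/ transparent; 6 /ʊ/ → [+ATR]; 7 /r/ transparent; 8 /ɔ/ → [+ATR]; 9 /u/ is itself a trigger — this domain ends here.
From /u/ at 9 rightward: 10 /ɔ/ → [+ATR]; 11 /u/ is itself a trigger — this domain ends here.
From /u/ at 11 rightward: 12 /ɔ/ → [+ATR]; 13 /ɪ/ → [+ATR]; 14 /r/ transparent; 15 /r/ transparent; 16 /r/ transparent; 17 /u/ is itself a trigger — this domain ends here.
From /u/ at 17 rightward: word edge.
Target with no active source: position 3 stays [-ATR].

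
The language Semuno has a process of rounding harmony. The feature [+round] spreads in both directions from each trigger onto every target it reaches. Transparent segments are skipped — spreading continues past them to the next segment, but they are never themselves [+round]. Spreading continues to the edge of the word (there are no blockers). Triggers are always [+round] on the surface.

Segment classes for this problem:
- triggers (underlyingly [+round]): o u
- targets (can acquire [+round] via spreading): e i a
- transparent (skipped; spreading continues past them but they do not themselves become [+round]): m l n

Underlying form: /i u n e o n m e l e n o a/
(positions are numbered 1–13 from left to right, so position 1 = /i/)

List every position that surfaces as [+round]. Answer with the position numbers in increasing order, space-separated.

From /u/ at 2 rightward: 3 /n/ transparent; 4 /e/ → [+round]; 5 /o/ is itself a trigger — this domain ends here.
From /u/ at 2 leftward: 1 /i/ → [+round]; word edge.
From /o/ at 5 rightward: 6 /n/ transparent; 7 /m/ transparent; 8 /e/ → [+round]; 9 /l/ transparent; 10 /e/ → [+round]; 11 /n/ transparent; 12 /o/ is itself a trigger — this domain ends here.
From /o/ at 5 leftward: 4 /e/ → [+round]; 3 /n/ transparent; 2 /u/ is itself a trigger — this domain ends here.
From /o/ at 12 rightward: 13 /a/ → [+round]; word edge.
From /o/ at 12 leftward: 11 /n/ transparent; 10 /e/ → [+round]; 9 /l/ transparent; 8 /e/ → [+round]; 7 /m/ transparent; 6 /n/ transparent; 5 /o/ is itself a trigger — this domain ends here.

1 2 4 5 8 10 12 13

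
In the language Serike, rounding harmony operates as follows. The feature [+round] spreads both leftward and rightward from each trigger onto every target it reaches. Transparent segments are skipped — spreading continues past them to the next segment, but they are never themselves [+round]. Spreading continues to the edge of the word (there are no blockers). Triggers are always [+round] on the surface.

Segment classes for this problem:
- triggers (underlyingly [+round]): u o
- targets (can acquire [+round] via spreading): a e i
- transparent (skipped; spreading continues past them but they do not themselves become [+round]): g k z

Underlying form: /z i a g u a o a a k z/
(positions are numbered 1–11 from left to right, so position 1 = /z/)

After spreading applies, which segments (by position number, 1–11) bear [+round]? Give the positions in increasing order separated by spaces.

From /u/ at 5 rightward: 6 /a/ → [+round]; 7 /o/ is itself a trigger — this domain ends here.
From /u/ at 5 leftward: 4 /g/ transparent; 3 /a/ → [+round]; 2 /i/ → [+round]; 1 /z/ transparent; word edge.
From /o/ at 7 rightward: 8 /a/ → [+round]; 9 /a/ → [+round]; 10 /k/ transparent; 11 /z/ transparent; word edge.
From /o/ at 7 leftward: 6 /a/ → [+round]; 5 /u/ is itself a trigger — this domain ends here.

2 3 5 6 7 8 9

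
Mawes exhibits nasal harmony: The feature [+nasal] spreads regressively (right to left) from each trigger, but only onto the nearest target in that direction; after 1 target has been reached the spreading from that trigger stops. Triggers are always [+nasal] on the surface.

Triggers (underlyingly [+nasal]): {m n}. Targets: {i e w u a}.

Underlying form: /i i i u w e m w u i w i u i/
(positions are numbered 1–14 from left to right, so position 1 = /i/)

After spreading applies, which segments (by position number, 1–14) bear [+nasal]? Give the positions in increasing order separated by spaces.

From /m/ at 7 leftward: 6 /e/ → [+nasal]; bound reached.
Targets with no active source: positions 1 2 3 4 5 8 9 10 11 12 13 14 stay [-nasal].

6 7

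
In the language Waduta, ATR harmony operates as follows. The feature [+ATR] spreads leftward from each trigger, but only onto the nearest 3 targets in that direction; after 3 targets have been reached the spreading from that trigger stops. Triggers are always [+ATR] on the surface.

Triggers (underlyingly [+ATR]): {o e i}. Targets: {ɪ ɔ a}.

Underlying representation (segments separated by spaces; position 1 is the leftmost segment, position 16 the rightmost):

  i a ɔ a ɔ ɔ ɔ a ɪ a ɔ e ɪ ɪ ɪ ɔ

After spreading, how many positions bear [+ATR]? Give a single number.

From /i/ at 1 leftward: word edge.
From /e/ at 12 leftward: 11 /ɔ/ → [+ATR]; 10 /a/ → [+ATR]; 9 /ɪ/ → [+ATR]; bound reached.
Targets with no active source: positions 2 3 4 5 6 7 8 13 14 15 16 stay [-ATR].
[+ATR] positions on the surface: 1 9 10 11 12.

5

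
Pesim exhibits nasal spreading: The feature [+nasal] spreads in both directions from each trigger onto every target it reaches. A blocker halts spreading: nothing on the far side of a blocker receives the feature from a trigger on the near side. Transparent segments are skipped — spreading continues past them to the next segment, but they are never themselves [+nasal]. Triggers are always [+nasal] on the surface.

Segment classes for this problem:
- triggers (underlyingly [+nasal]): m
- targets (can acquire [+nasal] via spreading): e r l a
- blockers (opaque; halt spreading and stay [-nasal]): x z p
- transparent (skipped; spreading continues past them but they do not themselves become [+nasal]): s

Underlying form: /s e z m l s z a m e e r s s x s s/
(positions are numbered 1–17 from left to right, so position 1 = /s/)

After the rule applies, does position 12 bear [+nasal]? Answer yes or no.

yes

From /m/ at 4 rightward: 5 /l/ → [+nasal]; 6 /s/ transparent; 7 /z/ blocks.
From /m/ at 4 leftward: 3 /z/ blocks.
From /m/ at 9 rightward: 10 /e/ → [+nasal]; 11 /e/ → [+nasal]; 12 /r/ → [+nasal]; 13 /s/ transparent; 14 /s/ transparent; 15 /x/ blocks.
From /m/ at 9 leftward: 8 /a/ → [+nasal]; 7 /z/ blocks.
Target with no active source: position 2 stays [-nasal].
[+nasal] positions on the surface: 4 5 8 9 10 11 12.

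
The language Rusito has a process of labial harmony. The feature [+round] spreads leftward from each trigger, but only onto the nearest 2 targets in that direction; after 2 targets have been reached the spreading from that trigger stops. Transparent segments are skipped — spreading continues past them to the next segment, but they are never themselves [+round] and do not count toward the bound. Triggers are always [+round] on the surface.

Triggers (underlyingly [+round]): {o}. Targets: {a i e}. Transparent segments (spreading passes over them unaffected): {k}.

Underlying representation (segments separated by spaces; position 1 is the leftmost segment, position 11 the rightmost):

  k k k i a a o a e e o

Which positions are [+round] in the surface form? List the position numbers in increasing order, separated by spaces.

5 6 7 9 10 11

From /o/ at 7 leftward: 6 /a/ → [+round]; 5 /a/ → [+round]; bound reached.
From /o/ at 11 leftward: 10 /e/ → [+round]; 9 /e/ → [+round]; bound reached.
Targets with no active source: positions 4 8 stay [-round].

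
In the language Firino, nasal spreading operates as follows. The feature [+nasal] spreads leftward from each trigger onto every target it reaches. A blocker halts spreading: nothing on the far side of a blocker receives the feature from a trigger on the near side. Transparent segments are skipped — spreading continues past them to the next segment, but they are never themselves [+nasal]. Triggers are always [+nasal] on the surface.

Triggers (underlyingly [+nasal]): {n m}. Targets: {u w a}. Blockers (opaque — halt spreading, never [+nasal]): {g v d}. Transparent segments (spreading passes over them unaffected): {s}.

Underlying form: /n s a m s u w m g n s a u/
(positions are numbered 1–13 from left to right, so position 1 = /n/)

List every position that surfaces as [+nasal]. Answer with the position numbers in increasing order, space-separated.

1 3 4 6 7 8 10

From /n/ at 1 leftward: word edge.
From /m/ at 4 leftward: 3 /a/ → [+nasal]; 2 /s/ transparent; 1 /n/ is itself a trigger — this domain ends here.
From /m/ at 8 leftward: 7 /w/ → [+nasal]; 6 /u/ → [+nasal]; 5 /s/ transparent; 4 /m/ is itself a trigger — this domain ends here.
From /n/ at 10 leftward: 9 /g/ blocks.
Targets with no active source: positions 12 13 stay [-nasal].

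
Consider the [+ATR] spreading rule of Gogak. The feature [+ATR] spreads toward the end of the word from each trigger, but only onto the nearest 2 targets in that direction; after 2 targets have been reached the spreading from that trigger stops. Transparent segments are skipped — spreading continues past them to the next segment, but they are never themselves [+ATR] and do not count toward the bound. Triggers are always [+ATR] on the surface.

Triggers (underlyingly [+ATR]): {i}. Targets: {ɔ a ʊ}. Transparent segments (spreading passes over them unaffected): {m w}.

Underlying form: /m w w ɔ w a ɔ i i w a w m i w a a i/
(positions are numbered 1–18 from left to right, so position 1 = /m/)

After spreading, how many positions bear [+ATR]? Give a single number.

From /i/ at 8 rightward: 9 /i/ is itself a trigger — this domain ends here.
From /i/ at 9 rightward: 10 /w/ transparent; 11 /a/ → [+ATR]; 12 /w/ transparent; 13 /m/ transparent; 14 /i/ is itself a trigger — this domain ends here.
From /i/ at 14 rightward: 15 /w/ transparent; 16 /a/ → [+ATR]; 17 /a/ → [+ATR]; bound reached.
From /i/ at 18 rightward: word edge.
Targets with no active source: positions 4 6 7 stay [-ATR].
[+ATR] positions on the surface: 8 9 11 14 16 17 18.

7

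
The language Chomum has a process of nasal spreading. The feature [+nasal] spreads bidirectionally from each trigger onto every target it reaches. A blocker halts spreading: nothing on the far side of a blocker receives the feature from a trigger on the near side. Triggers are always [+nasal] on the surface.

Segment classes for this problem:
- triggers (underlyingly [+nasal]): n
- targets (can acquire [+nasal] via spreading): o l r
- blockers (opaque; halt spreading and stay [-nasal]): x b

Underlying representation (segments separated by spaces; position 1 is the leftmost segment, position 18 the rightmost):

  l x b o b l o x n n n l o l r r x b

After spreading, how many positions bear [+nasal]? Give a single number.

8

From /n/ at 9 rightward: 10 /n/ is itself a trigger — this domain ends here.
From /n/ at 9 leftward: 8 /x/ blocks.
From /n/ at 10 rightward: 11 /n/ is itself a trigger — this domain ends here.
From /n/ at 10 leftward: 9 /n/ is itself a trigger — this domain ends here.
From /n/ at 11 rightward: 12 /l/ → [+nasal]; 13 /o/ → [+nasal]; 14 /l/ → [+nasal]; 15 /r/ → [+nasal]; 16 /r/ → [+nasal]; 17 /x/ blocks.
From /n/ at 11 leftward: 10 /n/ is itself a trigger — this domain ends here.
Targets with no active source: positions 1 4 6 7 stay [-nasal].
[+nasal] positions on the surface: 9 10 11 12 13 14 15 16.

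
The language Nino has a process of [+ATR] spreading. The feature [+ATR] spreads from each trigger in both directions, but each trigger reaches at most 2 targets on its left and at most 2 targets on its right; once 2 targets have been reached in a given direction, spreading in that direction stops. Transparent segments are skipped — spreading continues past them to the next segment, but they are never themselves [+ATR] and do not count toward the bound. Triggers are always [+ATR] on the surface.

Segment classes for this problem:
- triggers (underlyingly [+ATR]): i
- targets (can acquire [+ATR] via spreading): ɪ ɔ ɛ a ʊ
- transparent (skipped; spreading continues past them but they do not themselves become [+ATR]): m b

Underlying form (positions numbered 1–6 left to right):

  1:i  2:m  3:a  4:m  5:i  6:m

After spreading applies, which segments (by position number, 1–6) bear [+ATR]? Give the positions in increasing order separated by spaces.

From /i/ at 1 rightward: 2 /m/ transparent; 3 /a/ → [+ATR]; 4 /m/ transparent; 5 /i/ is itself a trigger — this domain ends here.
From /i/ at 1 leftward: word edge.
From /i/ at 5 rightward: 6 /m/ transparent; word edge.
From /i/ at 5 leftward: 4 /m/ transparent; 3 /a/ → [+ATR]; 2 /m/ transparent; 1 /i/ is itself a trigger — this domain ends here.

1 3 5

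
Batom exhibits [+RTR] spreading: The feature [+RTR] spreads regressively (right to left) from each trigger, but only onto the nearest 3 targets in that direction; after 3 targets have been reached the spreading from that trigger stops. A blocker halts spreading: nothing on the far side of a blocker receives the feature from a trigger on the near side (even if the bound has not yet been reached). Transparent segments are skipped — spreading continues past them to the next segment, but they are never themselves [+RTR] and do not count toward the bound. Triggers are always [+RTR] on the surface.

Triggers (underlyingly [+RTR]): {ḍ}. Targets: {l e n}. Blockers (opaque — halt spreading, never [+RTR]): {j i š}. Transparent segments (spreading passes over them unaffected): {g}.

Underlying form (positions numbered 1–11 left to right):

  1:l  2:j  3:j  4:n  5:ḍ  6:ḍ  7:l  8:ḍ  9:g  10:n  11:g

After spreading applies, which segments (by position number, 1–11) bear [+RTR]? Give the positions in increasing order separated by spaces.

4 5 6 7 8

From /ḍ/ at 5 leftward: 4 /n/ → [+RTR]; 3 /j/ blocks.
From /ḍ/ at 6 leftward: 5 /ḍ/ is itself a trigger — this domain ends here.
From /ḍ/ at 8 leftward: 7 /l/ → [+RTR]; 6 /ḍ/ is itself a trigger — this domain ends here.
Targets with no active source: positions 1 10 stay [-emphatic].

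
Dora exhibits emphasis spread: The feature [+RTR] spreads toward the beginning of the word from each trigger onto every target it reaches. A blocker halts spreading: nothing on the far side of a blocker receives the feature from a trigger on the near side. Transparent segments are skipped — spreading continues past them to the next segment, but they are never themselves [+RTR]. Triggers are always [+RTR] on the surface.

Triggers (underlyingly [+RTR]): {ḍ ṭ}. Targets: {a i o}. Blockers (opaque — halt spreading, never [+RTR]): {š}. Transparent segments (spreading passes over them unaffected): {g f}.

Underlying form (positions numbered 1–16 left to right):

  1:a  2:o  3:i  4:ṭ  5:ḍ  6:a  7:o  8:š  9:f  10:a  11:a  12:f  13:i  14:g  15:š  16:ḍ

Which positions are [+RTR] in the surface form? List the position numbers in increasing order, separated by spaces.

1 2 3 4 5 16

From /ṭ/ at 4 leftward: 3 /i/ → [+RTR]; 2 /o/ → [+RTR]; 1 /a/ → [+RTR]; word edge.
From /ḍ/ at 5 leftward: 4 /ṭ/ is itself a trigger — this domain ends here.
From /ḍ/ at 16 leftward: 15 /š/ blocks.
Targets with no active source: positions 6 7 10 11 13 stay [-emphatic].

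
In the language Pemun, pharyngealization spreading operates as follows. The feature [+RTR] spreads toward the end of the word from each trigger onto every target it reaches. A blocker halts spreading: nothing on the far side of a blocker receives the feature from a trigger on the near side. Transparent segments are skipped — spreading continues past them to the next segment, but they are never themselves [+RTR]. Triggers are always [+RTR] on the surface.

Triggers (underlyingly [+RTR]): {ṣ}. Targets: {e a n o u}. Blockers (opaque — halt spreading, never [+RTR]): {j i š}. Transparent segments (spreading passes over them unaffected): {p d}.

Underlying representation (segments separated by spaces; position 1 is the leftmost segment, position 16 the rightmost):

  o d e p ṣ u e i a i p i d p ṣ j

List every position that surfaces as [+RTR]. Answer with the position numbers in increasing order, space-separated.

From /ṣ/ at 5 rightward: 6 /u/ → [+RTR]; 7 /e/ → [+RTR]; 8 /i/ blocks.
From /ṣ/ at 15 rightward: 16 /j/ blocks.
Targets with no active source: positions 1 3 9 stay [-emphatic].

5 6 7 15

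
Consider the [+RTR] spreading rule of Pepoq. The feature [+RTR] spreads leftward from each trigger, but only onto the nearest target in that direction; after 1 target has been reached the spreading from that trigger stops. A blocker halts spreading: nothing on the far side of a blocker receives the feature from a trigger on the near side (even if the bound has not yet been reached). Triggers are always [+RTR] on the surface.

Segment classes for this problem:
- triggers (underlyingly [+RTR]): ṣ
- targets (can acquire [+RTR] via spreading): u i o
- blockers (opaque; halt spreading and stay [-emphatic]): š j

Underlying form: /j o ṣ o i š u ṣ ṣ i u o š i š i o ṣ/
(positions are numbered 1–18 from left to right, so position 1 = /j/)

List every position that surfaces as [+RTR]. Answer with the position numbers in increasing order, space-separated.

2 3 7 8 9 17 18

From /ṣ/ at 3 leftward: 2 /o/ → [+RTR]; bound reached.
From /ṣ/ at 8 leftward: 7 /u/ → [+RTR]; bound reached.
From /ṣ/ at 9 leftward: 8 /ṣ/ is itself a trigger — this domain ends here.
From /ṣ/ at 18 leftward: 17 /o/ → [+RTR]; bound reached.
Targets with no active source: positions 4 5 10 11 12 14 16 stay [-emphatic].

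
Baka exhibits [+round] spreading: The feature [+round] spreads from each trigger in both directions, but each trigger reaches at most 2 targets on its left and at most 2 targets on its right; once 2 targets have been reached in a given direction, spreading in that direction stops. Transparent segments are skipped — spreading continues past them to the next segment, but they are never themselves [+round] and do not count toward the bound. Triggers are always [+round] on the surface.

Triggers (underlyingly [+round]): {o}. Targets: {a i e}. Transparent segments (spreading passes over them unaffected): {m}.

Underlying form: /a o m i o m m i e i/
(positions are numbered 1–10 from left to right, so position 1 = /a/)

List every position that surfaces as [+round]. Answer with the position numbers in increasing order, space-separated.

1 2 4 5 8 9

From /o/ at 2 rightward: 3 /m/ transparent; 4 /i/ → [+round]; 5 /o/ is itself a trigger — this domain ends here.
From /o/ at 2 leftward: 1 /a/ → [+round]; word edge.
From /o/ at 5 rightward: 6 /m/ transparent; 7 /m/ transparent; 8 /i/ → [+round]; 9 /e/ → [+round]; bound reached.
From /o/ at 5 leftward: 4 /i/ → [+round]; 3 /m/ transparent; 2 /o/ is itself a trigger — this domain ends here.
Target with no active source: position 10 stays [-round].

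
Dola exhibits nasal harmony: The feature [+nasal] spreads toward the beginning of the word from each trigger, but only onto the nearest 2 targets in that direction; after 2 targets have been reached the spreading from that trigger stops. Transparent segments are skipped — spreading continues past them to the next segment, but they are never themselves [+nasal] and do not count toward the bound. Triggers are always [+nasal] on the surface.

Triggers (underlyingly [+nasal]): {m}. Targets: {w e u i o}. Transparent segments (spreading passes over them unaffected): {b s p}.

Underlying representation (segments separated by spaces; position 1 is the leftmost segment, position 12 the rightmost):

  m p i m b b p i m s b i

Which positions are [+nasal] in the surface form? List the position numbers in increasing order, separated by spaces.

From /m/ at 1 leftward: word edge.
From /m/ at 4 leftward: 3 /i/ → [+nasal]; 2 /p/ transparent; 1 /m/ is itself a trigger — this domain ends here.
From /m/ at 9 leftward: 8 /i/ → [+nasal]; 7 /p/ transparent; 6 /b/ transparent; 5 /b/ transparent; 4 /m/ is itself a trigger — this domain ends here.
Target with no active source: position 12 stays [-nasal].

1 3 4 8 9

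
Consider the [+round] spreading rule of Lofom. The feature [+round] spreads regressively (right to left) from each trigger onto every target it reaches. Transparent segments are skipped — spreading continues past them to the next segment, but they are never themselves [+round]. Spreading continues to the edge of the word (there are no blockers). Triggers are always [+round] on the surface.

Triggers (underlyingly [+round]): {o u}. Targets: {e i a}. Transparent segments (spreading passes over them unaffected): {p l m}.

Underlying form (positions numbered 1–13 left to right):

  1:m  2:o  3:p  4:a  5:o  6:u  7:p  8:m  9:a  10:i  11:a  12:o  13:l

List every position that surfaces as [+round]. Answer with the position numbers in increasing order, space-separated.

From /o/ at 2 leftward: 1 /m/ transparent; word edge.
From /o/ at 5 leftward: 4 /a/ → [+round]; 3 /p/ transparent; 2 /o/ is itself a trigger — this domain ends here.
From /u/ at 6 leftward: 5 /o/ is itself a trigger — this domain ends here.
From /o/ at 12 leftward: 11 /a/ → [+round]; 10 /i/ → [+round]; 9 /a/ → [+round]; 8 /m/ transparent; 7 /p/ transparent; 6 /u/ is itself a trigger — this domain ends here.

2 4 5 6 9 10 11 12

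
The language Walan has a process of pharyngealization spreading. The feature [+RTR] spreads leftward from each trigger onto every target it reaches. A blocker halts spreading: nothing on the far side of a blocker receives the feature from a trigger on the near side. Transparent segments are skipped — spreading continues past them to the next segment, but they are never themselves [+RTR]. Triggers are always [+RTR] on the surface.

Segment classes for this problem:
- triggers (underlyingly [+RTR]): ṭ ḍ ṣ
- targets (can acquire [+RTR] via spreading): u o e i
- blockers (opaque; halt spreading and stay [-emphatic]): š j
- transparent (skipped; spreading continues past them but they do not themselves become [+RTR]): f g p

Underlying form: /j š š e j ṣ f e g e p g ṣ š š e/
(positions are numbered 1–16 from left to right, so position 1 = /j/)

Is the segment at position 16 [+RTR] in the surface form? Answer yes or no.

From /ṣ/ at 6 leftward: 5 /j/ blocks.
From /ṣ/ at 13 leftward: 12 /g/ transparent; 11 /p/ transparent; 10 /e/ → [+RTR]; 9 /g/ transparent; 8 /e/ → [+RTR]; 7 /f/ transparent; 6 /ṣ/ is itself a trigger — this domain ends here.
Targets with no active source: positions 4 16 stay [-emphatic].
[+RTR] positions on the surface: 6 8 10 13.

no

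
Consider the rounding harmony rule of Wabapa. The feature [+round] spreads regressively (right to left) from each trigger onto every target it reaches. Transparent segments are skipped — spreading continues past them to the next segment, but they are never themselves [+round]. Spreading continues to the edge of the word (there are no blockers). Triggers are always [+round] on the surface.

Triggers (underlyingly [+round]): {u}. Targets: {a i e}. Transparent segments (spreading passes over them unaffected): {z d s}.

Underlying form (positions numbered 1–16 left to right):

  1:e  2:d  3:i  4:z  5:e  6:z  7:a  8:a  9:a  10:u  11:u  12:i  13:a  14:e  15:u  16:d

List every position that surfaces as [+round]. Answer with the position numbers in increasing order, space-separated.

1 3 5 7 8 9 10 11 12 13 14 15

From /u/ at 10 leftward: 9 /a/ → [+round]; 8 /a/ → [+round]; 7 /a/ → [+round]; 6 /z/ transparent; 5 /e/ → [+round]; 4 /z/ transparent; 3 /i/ → [+round]; 2 /d/ transparent; 1 /e/ → [+round]; word edge.
From /u/ at 11 leftward: 10 /u/ is itself a trigger — this domain ends here.
From /u/ at 15 leftward: 14 /e/ → [+round]; 13 /a/ → [+round]; 12 /i/ → [+round]; 11 /u/ is itself a trigger — this domain ends here.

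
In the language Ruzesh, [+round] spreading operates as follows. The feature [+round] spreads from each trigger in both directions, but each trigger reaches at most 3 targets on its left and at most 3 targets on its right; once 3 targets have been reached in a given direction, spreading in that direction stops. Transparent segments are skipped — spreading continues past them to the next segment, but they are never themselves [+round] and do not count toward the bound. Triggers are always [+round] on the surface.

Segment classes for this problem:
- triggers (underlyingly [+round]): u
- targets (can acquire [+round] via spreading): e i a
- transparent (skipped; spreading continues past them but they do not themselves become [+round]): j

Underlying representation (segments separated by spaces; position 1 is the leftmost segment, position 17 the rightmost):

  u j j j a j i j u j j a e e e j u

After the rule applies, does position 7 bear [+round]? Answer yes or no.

yes

From /u/ at 1 rightward: 2 /j/ transparent; 3 /j/ transparent; 4 /j/ transparent; 5 /a/ → [+round]; 6 /j/ transparent; 7 /i/ → [+round]; 8 /j/ transparent; 9 /u/ is itself a trigger — this domain ends here.
From /u/ at 1 leftward: word edge.
From /u/ at 9 rightward: 10 /j/ transparent; 11 /j/ transparent; 12 /a/ → [+round]; 13 /e/ → [+round]; 14 /e/ → [+round]; bound reached.
From /u/ at 9 leftward: 8 /j/ transparent; 7 /i/ → [+round]; 6 /j/ transparent; 5 /a/ → [+round]; 4 /j/ transparent; 3 /j/ transparent; 2 /j/ transparent; 1 /u/ is itself a trigger — this domain ends here.
From /u/ at 17 rightward: word edge.
From /u/ at 17 leftward: 16 /j/ transparent; 15 /e/ → [+round]; 14 /e/ → [+round]; 13 /e/ → [+round]; bound reached.
[+round] positions on the surface: 1 5 7 9 12 13 14 15 17.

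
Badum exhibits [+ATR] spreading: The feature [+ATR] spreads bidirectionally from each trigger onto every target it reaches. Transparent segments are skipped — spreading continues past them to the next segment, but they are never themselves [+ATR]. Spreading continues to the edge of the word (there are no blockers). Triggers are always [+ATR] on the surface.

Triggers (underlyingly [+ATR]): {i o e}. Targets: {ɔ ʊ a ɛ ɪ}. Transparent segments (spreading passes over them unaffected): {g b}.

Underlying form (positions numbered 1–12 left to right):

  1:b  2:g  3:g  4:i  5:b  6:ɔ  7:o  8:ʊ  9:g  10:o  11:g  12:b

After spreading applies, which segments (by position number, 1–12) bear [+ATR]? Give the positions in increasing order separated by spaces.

4 6 7 8 10

From /i/ at 4 rightward: 5 /b/ transparent; 6 /ɔ/ → [+ATR]; 7 /o/ is itself a trigger — this domain ends here.
From /i/ at 4 leftward: 3 /g/ transparent; 2 /g/ transparent; 1 /b/ transparent; word edge.
From /o/ at 7 rightward: 8 /ʊ/ → [+ATR]; 9 /g/ transparent; 10 /o/ is itself a trigger — this domain ends here.
From /o/ at 7 leftward: 6 /ɔ/ → [+ATR]; 5 /b/ transparent; 4 /i/ is itself a trigger — this domain ends here.
From /o/ at 10 rightward: 11 /g/ transparent; 12 /b/ transparent; word edge.
From /o/ at 10 leftward: 9 /g/ transparent; 8 /ʊ/ → [+ATR]; 7 /o/ is itself a trigger — this domain ends here.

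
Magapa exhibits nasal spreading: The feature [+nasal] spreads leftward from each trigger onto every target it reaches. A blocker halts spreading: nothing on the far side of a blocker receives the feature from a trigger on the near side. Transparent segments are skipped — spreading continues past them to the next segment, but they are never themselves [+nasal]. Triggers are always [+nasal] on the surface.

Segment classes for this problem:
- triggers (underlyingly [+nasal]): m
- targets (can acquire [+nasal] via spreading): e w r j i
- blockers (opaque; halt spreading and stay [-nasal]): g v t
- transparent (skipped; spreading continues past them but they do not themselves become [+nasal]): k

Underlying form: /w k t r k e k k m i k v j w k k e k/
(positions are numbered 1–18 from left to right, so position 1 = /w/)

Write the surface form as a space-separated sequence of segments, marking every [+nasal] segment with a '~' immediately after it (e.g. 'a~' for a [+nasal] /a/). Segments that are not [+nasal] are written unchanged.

From /m/ at 9 leftward: 8 /k/ transparent; 7 /k/ transparent; 6 /e/ → [+nasal]; 5 /k/ transparent; 4 /r/ → [+nasal]; 3 /t/ blocks.
Targets with no active source: positions 1 10 13 14 17 stay [-nasal].
[+nasal] positions on the surface: 4 6 9.

w k t r~ k e~ k k m~ i k v j w k k e k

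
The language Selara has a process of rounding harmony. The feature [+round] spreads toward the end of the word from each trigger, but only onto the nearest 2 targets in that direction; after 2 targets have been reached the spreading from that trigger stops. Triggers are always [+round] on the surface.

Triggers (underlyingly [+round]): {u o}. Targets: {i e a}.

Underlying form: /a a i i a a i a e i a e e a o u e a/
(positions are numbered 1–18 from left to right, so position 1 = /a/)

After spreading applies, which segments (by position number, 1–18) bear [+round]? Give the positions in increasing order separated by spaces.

15 16 17 18

From /o/ at 15 rightward: 16 /u/ is itself a trigger — this domain ends here.
From /u/ at 16 rightward: 17 /e/ → [+round]; 18 /a/ → [+round]; bound reached.
Targets with no active source: positions 1 2 3 4 5 6 7 8 9 10 11 12 13 14 stay [-round].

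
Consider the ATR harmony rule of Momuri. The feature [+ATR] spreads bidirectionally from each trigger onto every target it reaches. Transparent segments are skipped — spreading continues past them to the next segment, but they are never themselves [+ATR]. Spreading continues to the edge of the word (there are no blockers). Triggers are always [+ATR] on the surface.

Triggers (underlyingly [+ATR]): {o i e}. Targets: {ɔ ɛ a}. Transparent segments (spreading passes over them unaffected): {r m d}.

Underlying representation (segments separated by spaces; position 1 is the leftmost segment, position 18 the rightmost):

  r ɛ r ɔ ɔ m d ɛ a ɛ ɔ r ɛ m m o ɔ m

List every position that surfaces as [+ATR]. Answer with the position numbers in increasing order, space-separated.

2 4 5 8 9 10 11 13 16 17

From /o/ at 16 rightward: 17 /ɔ/ → [+ATR]; 18 /m/ transparent; word edge.
From /o/ at 16 leftward: 15 /m/ transparent; 14 /m/ transparent; 13 /ɛ/ → [+ATR]; 12 /r/ transparent; 11 /ɔ/ → [+ATR]; 10 /ɛ/ → [+ATR]; 9 /a/ → [+ATR]; 8 /ɛ/ → [+ATR]; 7 /d/ transparent; 6 /m/ transparent; 5 /ɔ/ → [+ATR]; 4 /ɔ/ → [+ATR]; 3 /r/ transparent; 2 /ɛ/ → [+ATR]; 1 /r/ transparent; word edge.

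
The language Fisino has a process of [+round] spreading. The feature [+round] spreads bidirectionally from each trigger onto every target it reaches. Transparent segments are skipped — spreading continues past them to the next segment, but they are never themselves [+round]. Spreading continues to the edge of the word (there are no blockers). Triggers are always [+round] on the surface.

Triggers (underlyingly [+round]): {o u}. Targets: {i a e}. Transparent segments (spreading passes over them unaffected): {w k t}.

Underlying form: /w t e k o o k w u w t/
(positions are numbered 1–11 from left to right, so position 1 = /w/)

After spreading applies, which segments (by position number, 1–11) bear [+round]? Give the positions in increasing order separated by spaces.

From /o/ at 5 rightward: 6 /o/ is itself a trigger — this domain ends here.
From /o/ at 5 leftward: 4 /k/ transparent; 3 /e/ → [+round]; 2 /t/ transparent; 1 /w/ transparent; word edge.
From /o/ at 6 rightward: 7 /k/ transparent; 8 /w/ transparent; 9 /u/ is itself a trigger — this domain ends here.
From /o/ at 6 leftward: 5 /o/ is itself a trigger — this domain ends here.
From /u/ at 9 rightward: 10 /w/ transparent; 11 /t/ transparent; word edge.
From /u/ at 9 leftward: 8 /w/ transparent; 7 /k/ transparent; 6 /o/ is itself a trigger — this domain ends here.

3 5 6 9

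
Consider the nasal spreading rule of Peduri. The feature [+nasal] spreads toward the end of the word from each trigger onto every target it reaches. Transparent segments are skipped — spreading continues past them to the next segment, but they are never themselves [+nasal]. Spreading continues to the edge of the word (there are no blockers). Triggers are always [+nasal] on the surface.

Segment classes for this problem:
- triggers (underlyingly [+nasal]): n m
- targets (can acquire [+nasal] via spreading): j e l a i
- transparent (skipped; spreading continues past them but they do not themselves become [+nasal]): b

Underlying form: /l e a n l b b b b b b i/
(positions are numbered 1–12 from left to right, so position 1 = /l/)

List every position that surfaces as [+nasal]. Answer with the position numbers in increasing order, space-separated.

4 5 12

From /n/ at 4 rightward: 5 /l/ → [+nasal]; 6 /b/ transparent; 7 /b/ transparent; 8 /b/ transparent; 9 /b/ transparent; 10 /b/ transparent; 11 /b/ transparent; 12 /i/ → [+nasal]; word edge.
Targets with no active source: positions 1 2 3 stay [-nasal].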